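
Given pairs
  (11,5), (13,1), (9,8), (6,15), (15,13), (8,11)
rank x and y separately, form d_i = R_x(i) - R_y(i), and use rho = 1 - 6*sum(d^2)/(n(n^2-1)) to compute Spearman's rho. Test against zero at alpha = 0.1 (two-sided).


Step 1: Rank x and y separately (midranks; no ties here).
rank(x): 11->4, 13->5, 9->3, 6->1, 15->6, 8->2
rank(y): 5->2, 1->1, 8->3, 15->6, 13->5, 11->4
Step 2: d_i = R_x(i) - R_y(i); compute d_i^2.
  (4-2)^2=4, (5-1)^2=16, (3-3)^2=0, (1-6)^2=25, (6-5)^2=1, (2-4)^2=4
sum(d^2) = 50.
Step 3: rho = 1 - 6*50 / (6*(6^2 - 1)) = 1 - 300/210 = -0.428571.
Step 4: Under H0, t = rho * sqrt((n-2)/(1-rho^2)) = -0.9487 ~ t(4).
Step 5: Two-sided p-value from the t-distribution with 4 df = 0.396501.
Step 6: alpha = 0.1. fail to reject H0.

rho = -0.4286, p = 0.396501, fail to reject H0 at alpha = 0.1.


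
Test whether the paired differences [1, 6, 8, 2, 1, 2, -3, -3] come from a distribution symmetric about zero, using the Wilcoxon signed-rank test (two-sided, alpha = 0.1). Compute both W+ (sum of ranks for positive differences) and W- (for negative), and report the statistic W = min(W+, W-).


Step 1: Drop any zero differences (none here) and take |d_i|.
|d| = [1, 6, 8, 2, 1, 2, 3, 3]
Step 2: Midrank |d_i| (ties get averaged ranks).
ranks: |1|->1.5, |6|->7, |8|->8, |2|->3.5, |1|->1.5, |2|->3.5, |3|->5.5, |3|->5.5
Step 3: Attach original signs; sum ranks with positive sign and with negative sign.
W+ = 1.5 + 7 + 8 + 3.5 + 1.5 + 3.5 = 25
W- = 5.5 + 5.5 = 11
(Check: W+ + W- = 36 should equal n(n+1)/2 = 36.)
Step 4: Test statistic W = min(W+, W-) = 11.
Step 5: Ties in |d|, so use the tie-corrected normal approximation.
        E[W] = n(n+1)/4 = 8*9/4 = 18.
        Tie groups: |d|=1 (t=2), |d|=2 (t=2), |d|=3 (t=2); sum(t^3 - t) = 18.
        Var[W] = n(n+1)(2n+1)/24 - sum(t^3-t)/48 = 1224/24 - 18/48 = 50.625.
        z = (W - E[W]) / sqrt(Var[W]) = (11 - 18) / 7.1151 = -0.9838.
        Two-sided p = 2*Phi(z) = 0.325204.
Step 6: alpha = 0.1. fail to reject H0.

W+ = 25, W- = 11, W = min = 11, p = 0.325204, fail to reject H0.


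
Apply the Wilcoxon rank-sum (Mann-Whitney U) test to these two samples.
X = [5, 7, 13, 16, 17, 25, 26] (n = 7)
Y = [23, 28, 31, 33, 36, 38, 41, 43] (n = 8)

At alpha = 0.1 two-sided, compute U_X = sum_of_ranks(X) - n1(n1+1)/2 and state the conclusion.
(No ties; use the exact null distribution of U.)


Step 1: Combine and sort all 15 observations; assign midranks.
sorted (value, group): (5,X), (7,X), (13,X), (16,X), (17,X), (23,Y), (25,X), (26,X), (28,Y), (31,Y), (33,Y), (36,Y), (38,Y), (41,Y), (43,Y)
ranks: 5->1, 7->2, 13->3, 16->4, 17->5, 23->6, 25->7, 26->8, 28->9, 31->10, 33->11, 36->12, 38->13, 41->14, 43->15
Step 2: Rank sum for X: R1 = 1 + 2 + 3 + 4 + 5 + 7 + 8 = 30.
Step 3: U_X = R1 - n1(n1+1)/2 = 30 - 7*8/2 = 30 - 28 = 2.
       U_Y = n1*n2 - U_X = 56 - 2 = 54.
Step 4: No ties, so the exact null distribution of U (based on enumerating the C(15,7) = 6435 equally likely rank assignments) gives the two-sided p-value.
Step 5: p-value = 0.001243; compare to alpha = 0.1. reject H0.

U_X = 2, p = 0.001243, reject H0 at alpha = 0.1.


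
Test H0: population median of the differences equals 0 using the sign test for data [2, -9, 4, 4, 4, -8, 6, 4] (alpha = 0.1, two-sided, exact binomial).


Step 1: Discard zero differences. Original n = 8; n_eff = number of nonzero differences = 8.
Nonzero differences (with sign): +2, -9, +4, +4, +4, -8, +6, +4
Step 2: Count signs: positive = 6, negative = 2.
Step 3: Under H0: P(positive) = 0.5, so the number of positives S ~ Bin(8, 0.5).
Step 4: Two-sided exact p-value = sum of Bin(8,0.5) probabilities at or below the observed probability = 0.289062.
Step 5: alpha = 0.1. fail to reject H0.

n_eff = 8, pos = 6, neg = 2, p = 0.289062, fail to reject H0.


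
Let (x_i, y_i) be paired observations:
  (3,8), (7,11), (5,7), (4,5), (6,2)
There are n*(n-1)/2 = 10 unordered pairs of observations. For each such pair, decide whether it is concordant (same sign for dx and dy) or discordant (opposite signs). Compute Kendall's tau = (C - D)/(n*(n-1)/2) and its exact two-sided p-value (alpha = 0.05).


Step 1: Enumerate the 10 unordered pairs (i,j) with i<j and classify each by sign(x_j-x_i) * sign(y_j-y_i).
  (1,2):dx=+4,dy=+3->C; (1,3):dx=+2,dy=-1->D; (1,4):dx=+1,dy=-3->D; (1,5):dx=+3,dy=-6->D
  (2,3):dx=-2,dy=-4->C; (2,4):dx=-3,dy=-6->C; (2,5):dx=-1,dy=-9->C; (3,4):dx=-1,dy=-2->C
  (3,5):dx=+1,dy=-5->D; (4,5):dx=+2,dy=-3->D
Step 2: C = 5, D = 5, total pairs = 10.
Step 3: tau = (C - D)/(n(n-1)/2) = (5 - 5)/10 = 0.000000.
Step 4: Exact two-sided p-value (enumerate n! = 120 permutations of y under H0): p = 1.000000.
Step 5: alpha = 0.05. fail to reject H0.

tau_b = 0.0000 (C=5, D=5), p = 1.000000, fail to reject H0.


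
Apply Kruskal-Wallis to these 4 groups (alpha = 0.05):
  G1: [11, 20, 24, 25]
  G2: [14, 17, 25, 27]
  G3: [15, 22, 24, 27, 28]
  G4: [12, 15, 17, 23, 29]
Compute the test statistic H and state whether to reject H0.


Step 1: Combine all N = 18 observations and assign midranks.
sorted (value, group, rank): (11,G1,1), (12,G4,2), (14,G2,3), (15,G3,4.5), (15,G4,4.5), (17,G2,6.5), (17,G4,6.5), (20,G1,8), (22,G3,9), (23,G4,10), (24,G1,11.5), (24,G3,11.5), (25,G1,13.5), (25,G2,13.5), (27,G2,15.5), (27,G3,15.5), (28,G3,17), (29,G4,18)
Step 2: Sum ranks within each group.
R_1 = 34 (n_1 = 4)
R_2 = 38.5 (n_2 = 4)
R_3 = 57.5 (n_3 = 5)
R_4 = 41 (n_4 = 5)
Step 3: H = 12/(N(N+1)) * sum(R_i^2/n_i) - 3(N+1)
     = 12/(18*19) * (34^2/4 + 38.5^2/4 + 57.5^2/5 + 41^2/5) - 3*19
     = 0.035088 * 1657.01 - 57
     = 1.140789.
Step 4: Ties present; correction factor C = 1 - 30/(18^3 - 18) = 0.994840. Corrected H = 1.140789 / 0.994840 = 1.146706.
Step 5: Under H0, H ~ chi^2(3); p-value = 0.765813.
Step 6: alpha = 0.05. fail to reject H0.

H = 1.1467, df = 3, p = 0.765813, fail to reject H0.


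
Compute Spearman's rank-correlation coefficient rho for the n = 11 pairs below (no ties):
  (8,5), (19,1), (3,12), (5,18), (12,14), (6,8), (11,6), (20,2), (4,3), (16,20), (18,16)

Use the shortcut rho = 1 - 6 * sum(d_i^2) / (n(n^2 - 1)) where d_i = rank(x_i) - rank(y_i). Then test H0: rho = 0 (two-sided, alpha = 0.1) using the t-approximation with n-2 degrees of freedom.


Step 1: Rank x and y separately (midranks; no ties here).
rank(x): 8->5, 19->10, 3->1, 5->3, 12->7, 6->4, 11->6, 20->11, 4->2, 16->8, 18->9
rank(y): 5->4, 1->1, 12->7, 18->10, 14->8, 8->6, 6->5, 2->2, 3->3, 20->11, 16->9
Step 2: d_i = R_x(i) - R_y(i); compute d_i^2.
  (5-4)^2=1, (10-1)^2=81, (1-7)^2=36, (3-10)^2=49, (7-8)^2=1, (4-6)^2=4, (6-5)^2=1, (11-2)^2=81, (2-3)^2=1, (8-11)^2=9, (9-9)^2=0
sum(d^2) = 264.
Step 3: rho = 1 - 6*264 / (11*(11^2 - 1)) = 1 - 1584/1320 = -0.200000.
Step 4: Under H0, t = rho * sqrt((n-2)/(1-rho^2)) = -0.6124 ~ t(9).
Step 5: Two-sided p-value from the t-distribution with 9 df = 0.555445.
Step 6: alpha = 0.1. fail to reject H0.

rho = -0.2000, p = 0.555445, fail to reject H0 at alpha = 0.1.


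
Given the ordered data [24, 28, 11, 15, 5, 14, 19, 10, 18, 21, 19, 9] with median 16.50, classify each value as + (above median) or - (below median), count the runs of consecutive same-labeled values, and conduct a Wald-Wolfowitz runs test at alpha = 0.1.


Step 1: Compute median = 16.50; label A = above, B = below.
Labels in order: AABBBBABAAAB  (n_A = 6, n_B = 6)
Step 2: Count runs R = 6.
Step 3: Under H0 (random ordering), E[R] = 2*n_A*n_B/(n_A+n_B) + 1 = 2*6*6/12 + 1 = 7.0000.
        Var[R] = 2*n_A*n_B*(2*n_A*n_B - n_A - n_B) / ((n_A+n_B)^2 * (n_A+n_B-1)) = 4320/1584 = 2.7273.
        SD[R] = 1.6514.
Step 4: Continuity-corrected z = (R + 0.5 - E[R]) / SD[R] = (6 + 0.5 - 7.0000) / 1.6514 = -0.3028.
Step 5: Two-sided p-value via normal approximation = 2*(1 - Phi(|z|)) = 0.762069.
Step 6: alpha = 0.1. fail to reject H0.

R = 6, z = -0.3028, p = 0.762069, fail to reject H0.


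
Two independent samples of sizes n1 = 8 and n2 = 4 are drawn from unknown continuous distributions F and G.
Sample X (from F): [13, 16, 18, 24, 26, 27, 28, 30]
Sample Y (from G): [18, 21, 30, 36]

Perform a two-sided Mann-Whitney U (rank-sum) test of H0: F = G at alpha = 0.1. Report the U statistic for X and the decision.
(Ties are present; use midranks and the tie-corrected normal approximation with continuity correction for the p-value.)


Step 1: Combine and sort all 12 observations; assign midranks.
sorted (value, group): (13,X), (16,X), (18,X), (18,Y), (21,Y), (24,X), (26,X), (27,X), (28,X), (30,X), (30,Y), (36,Y)
ranks: 13->1, 16->2, 18->3.5, 18->3.5, 21->5, 24->6, 26->7, 27->8, 28->9, 30->10.5, 30->10.5, 36->12
Step 2: Rank sum for X: R1 = 1 + 2 + 3.5 + 6 + 7 + 8 + 9 + 10.5 = 47.
Step 3: U_X = R1 - n1(n1+1)/2 = 47 - 8*9/2 = 47 - 36 = 11.
       U_Y = n1*n2 - U_X = 32 - 11 = 21.
Step 4: Ties are present, so use the tie-corrected normal approximation (with continuity correction) for the p-value.
Step 5: p-value = 0.443097; compare to alpha = 0.1. fail to reject H0.

U_X = 11, p = 0.443097, fail to reject H0 at alpha = 0.1.


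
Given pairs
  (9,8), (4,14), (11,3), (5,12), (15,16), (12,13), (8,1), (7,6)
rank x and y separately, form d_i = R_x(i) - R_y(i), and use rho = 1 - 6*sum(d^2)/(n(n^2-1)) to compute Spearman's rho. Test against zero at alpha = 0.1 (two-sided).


Step 1: Rank x and y separately (midranks; no ties here).
rank(x): 9->5, 4->1, 11->6, 5->2, 15->8, 12->7, 8->4, 7->3
rank(y): 8->4, 14->7, 3->2, 12->5, 16->8, 13->6, 1->1, 6->3
Step 2: d_i = R_x(i) - R_y(i); compute d_i^2.
  (5-4)^2=1, (1-7)^2=36, (6-2)^2=16, (2-5)^2=9, (8-8)^2=0, (7-6)^2=1, (4-1)^2=9, (3-3)^2=0
sum(d^2) = 72.
Step 3: rho = 1 - 6*72 / (8*(8^2 - 1)) = 1 - 432/504 = 0.142857.
Step 4: Under H0, t = rho * sqrt((n-2)/(1-rho^2)) = 0.3536 ~ t(6).
Step 5: Two-sided p-value from the t-distribution with 6 df = 0.735765.
Step 6: alpha = 0.1. fail to reject H0.

rho = 0.1429, p = 0.735765, fail to reject H0 at alpha = 0.1.


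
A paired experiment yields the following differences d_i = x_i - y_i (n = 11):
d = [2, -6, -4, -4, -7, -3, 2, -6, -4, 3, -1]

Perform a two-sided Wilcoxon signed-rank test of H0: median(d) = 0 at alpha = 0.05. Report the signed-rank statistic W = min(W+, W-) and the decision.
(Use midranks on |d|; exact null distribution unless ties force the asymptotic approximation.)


Step 1: Drop any zero differences (none here) and take |d_i|.
|d| = [2, 6, 4, 4, 7, 3, 2, 6, 4, 3, 1]
Step 2: Midrank |d_i| (ties get averaged ranks).
ranks: |2|->2.5, |6|->9.5, |4|->7, |4|->7, |7|->11, |3|->4.5, |2|->2.5, |6|->9.5, |4|->7, |3|->4.5, |1|->1
Step 3: Attach original signs; sum ranks with positive sign and with negative sign.
W+ = 2.5 + 2.5 + 4.5 = 9.5
W- = 9.5 + 7 + 7 + 11 + 4.5 + 9.5 + 7 + 1 = 56.5
(Check: W+ + W- = 66 should equal n(n+1)/2 = 66.)
Step 4: Test statistic W = min(W+, W-) = 9.5.
Step 5: Ties in |d|, so use the tie-corrected normal approximation.
        E[W] = n(n+1)/4 = 11*12/4 = 33.
        Tie groups: |d|=2 (t=2), |d|=3 (t=2), |d|=4 (t=3), |d|=6 (t=2); sum(t^3 - t) = 42.
        Var[W] = n(n+1)(2n+1)/24 - sum(t^3-t)/48 = 3036/24 - 42/48 = 125.625.
        z = (W - E[W]) / sqrt(Var[W]) = (9.5 - 33) / 11.2083 = -2.0967.
        Two-sided p = 2*Phi(z) = 0.036023.
Step 6: alpha = 0.05. reject H0.

W+ = 9.5, W- = 56.5, W = min = 9.5, p = 0.036023, reject H0.


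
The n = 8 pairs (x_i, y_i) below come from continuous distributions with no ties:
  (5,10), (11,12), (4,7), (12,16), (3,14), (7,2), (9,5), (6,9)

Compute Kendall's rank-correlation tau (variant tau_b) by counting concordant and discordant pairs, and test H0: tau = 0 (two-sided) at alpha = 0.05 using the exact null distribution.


Step 1: Enumerate the 28 unordered pairs (i,j) with i<j and classify each by sign(x_j-x_i) * sign(y_j-y_i).
  (1,2):dx=+6,dy=+2->C; (1,3):dx=-1,dy=-3->C; (1,4):dx=+7,dy=+6->C; (1,5):dx=-2,dy=+4->D
  (1,6):dx=+2,dy=-8->D; (1,7):dx=+4,dy=-5->D; (1,8):dx=+1,dy=-1->D; (2,3):dx=-7,dy=-5->C
  (2,4):dx=+1,dy=+4->C; (2,5):dx=-8,dy=+2->D; (2,6):dx=-4,dy=-10->C; (2,7):dx=-2,dy=-7->C
  (2,8):dx=-5,dy=-3->C; (3,4):dx=+8,dy=+9->C; (3,5):dx=-1,dy=+7->D; (3,6):dx=+3,dy=-5->D
  (3,7):dx=+5,dy=-2->D; (3,8):dx=+2,dy=+2->C; (4,5):dx=-9,dy=-2->C; (4,6):dx=-5,dy=-14->C
  (4,7):dx=-3,dy=-11->C; (4,8):dx=-6,dy=-7->C; (5,6):dx=+4,dy=-12->D; (5,7):dx=+6,dy=-9->D
  (5,8):dx=+3,dy=-5->D; (6,7):dx=+2,dy=+3->C; (6,8):dx=-1,dy=+7->D; (7,8):dx=-3,dy=+4->D
Step 2: C = 15, D = 13, total pairs = 28.
Step 3: tau = (C - D)/(n(n-1)/2) = (15 - 13)/28 = 0.071429.
Step 4: Exact two-sided p-value (enumerate n! = 40320 permutations of y under H0): p = 0.904861.
Step 5: alpha = 0.05. fail to reject H0.

tau_b = 0.0714 (C=15, D=13), p = 0.904861, fail to reject H0.


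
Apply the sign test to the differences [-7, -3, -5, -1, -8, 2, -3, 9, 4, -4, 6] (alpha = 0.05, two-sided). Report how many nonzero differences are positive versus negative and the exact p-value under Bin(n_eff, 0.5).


Step 1: Discard zero differences. Original n = 11; n_eff = number of nonzero differences = 11.
Nonzero differences (with sign): -7, -3, -5, -1, -8, +2, -3, +9, +4, -4, +6
Step 2: Count signs: positive = 4, negative = 7.
Step 3: Under H0: P(positive) = 0.5, so the number of positives S ~ Bin(11, 0.5).
Step 4: Two-sided exact p-value = sum of Bin(11,0.5) probabilities at or below the observed probability = 0.548828.
Step 5: alpha = 0.05. fail to reject H0.

n_eff = 11, pos = 4, neg = 7, p = 0.548828, fail to reject H0.


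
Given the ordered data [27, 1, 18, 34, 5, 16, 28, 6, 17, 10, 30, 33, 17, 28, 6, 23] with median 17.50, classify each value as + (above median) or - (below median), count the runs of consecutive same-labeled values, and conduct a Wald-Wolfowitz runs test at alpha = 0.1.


Step 1: Compute median = 17.50; label A = above, B = below.
Labels in order: ABAABBABBBAABABA  (n_A = 8, n_B = 8)
Step 2: Count runs R = 11.
Step 3: Under H0 (random ordering), E[R] = 2*n_A*n_B/(n_A+n_B) + 1 = 2*8*8/16 + 1 = 9.0000.
        Var[R] = 2*n_A*n_B*(2*n_A*n_B - n_A - n_B) / ((n_A+n_B)^2 * (n_A+n_B-1)) = 14336/3840 = 3.7333.
        SD[R] = 1.9322.
Step 4: Continuity-corrected z = (R - 0.5 - E[R]) / SD[R] = (11 - 0.5 - 9.0000) / 1.9322 = 0.7763.
Step 5: Two-sided p-value via normal approximation = 2*(1 - Phi(|z|)) = 0.437558.
Step 6: alpha = 0.1. fail to reject H0.

R = 11, z = 0.7763, p = 0.437558, fail to reject H0.


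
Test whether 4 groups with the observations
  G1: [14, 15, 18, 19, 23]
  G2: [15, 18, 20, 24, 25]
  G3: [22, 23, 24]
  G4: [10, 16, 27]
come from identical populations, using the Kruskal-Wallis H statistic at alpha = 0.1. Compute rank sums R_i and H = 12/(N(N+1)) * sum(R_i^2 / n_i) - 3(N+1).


Step 1: Combine all N = 16 observations and assign midranks.
sorted (value, group, rank): (10,G4,1), (14,G1,2), (15,G1,3.5), (15,G2,3.5), (16,G4,5), (18,G1,6.5), (18,G2,6.5), (19,G1,8), (20,G2,9), (22,G3,10), (23,G1,11.5), (23,G3,11.5), (24,G2,13.5), (24,G3,13.5), (25,G2,15), (27,G4,16)
Step 2: Sum ranks within each group.
R_1 = 31.5 (n_1 = 5)
R_2 = 47.5 (n_2 = 5)
R_3 = 35 (n_3 = 3)
R_4 = 22 (n_4 = 3)
Step 3: H = 12/(N(N+1)) * sum(R_i^2/n_i) - 3(N+1)
     = 12/(16*17) * (31.5^2/5 + 47.5^2/5 + 35^2/3 + 22^2/3) - 3*17
     = 0.044118 * 1219.37 - 51
     = 2.795588.
Step 4: Ties present; correction factor C = 1 - 24/(16^3 - 16) = 0.994118. Corrected H = 2.795588 / 0.994118 = 2.812130.
Step 5: Under H0, H ~ chi^2(3); p-value = 0.421507.
Step 6: alpha = 0.1. fail to reject H0.

H = 2.8121, df = 3, p = 0.421507, fail to reject H0.


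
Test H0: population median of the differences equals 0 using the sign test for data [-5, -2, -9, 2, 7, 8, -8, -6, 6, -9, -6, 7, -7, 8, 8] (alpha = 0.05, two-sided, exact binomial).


Step 1: Discard zero differences. Original n = 15; n_eff = number of nonzero differences = 15.
Nonzero differences (with sign): -5, -2, -9, +2, +7, +8, -8, -6, +6, -9, -6, +7, -7, +8, +8
Step 2: Count signs: positive = 7, negative = 8.
Step 3: Under H0: P(positive) = 0.5, so the number of positives S ~ Bin(15, 0.5).
Step 4: Two-sided exact p-value = sum of Bin(15,0.5) probabilities at or below the observed probability = 1.000000.
Step 5: alpha = 0.05. fail to reject H0.

n_eff = 15, pos = 7, neg = 8, p = 1.000000, fail to reject H0.


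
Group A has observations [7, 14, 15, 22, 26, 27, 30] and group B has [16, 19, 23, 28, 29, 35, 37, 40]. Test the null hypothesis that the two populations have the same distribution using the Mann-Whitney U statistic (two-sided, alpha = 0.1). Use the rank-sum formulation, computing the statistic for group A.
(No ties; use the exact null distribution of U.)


Step 1: Combine and sort all 15 observations; assign midranks.
sorted (value, group): (7,X), (14,X), (15,X), (16,Y), (19,Y), (22,X), (23,Y), (26,X), (27,X), (28,Y), (29,Y), (30,X), (35,Y), (37,Y), (40,Y)
ranks: 7->1, 14->2, 15->3, 16->4, 19->5, 22->6, 23->7, 26->8, 27->9, 28->10, 29->11, 30->12, 35->13, 37->14, 40->15
Step 2: Rank sum for X: R1 = 1 + 2 + 3 + 6 + 8 + 9 + 12 = 41.
Step 3: U_X = R1 - n1(n1+1)/2 = 41 - 7*8/2 = 41 - 28 = 13.
       U_Y = n1*n2 - U_X = 56 - 13 = 43.
Step 4: No ties, so the exact null distribution of U (based on enumerating the C(15,7) = 6435 equally likely rank assignments) gives the two-sided p-value.
Step 5: p-value = 0.093862; compare to alpha = 0.1. reject H0.

U_X = 13, p = 0.093862, reject H0 at alpha = 0.1.


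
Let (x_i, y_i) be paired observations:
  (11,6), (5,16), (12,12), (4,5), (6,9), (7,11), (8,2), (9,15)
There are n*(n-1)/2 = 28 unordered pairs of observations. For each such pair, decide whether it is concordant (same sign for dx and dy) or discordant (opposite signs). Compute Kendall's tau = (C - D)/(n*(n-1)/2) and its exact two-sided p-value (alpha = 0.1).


Step 1: Enumerate the 28 unordered pairs (i,j) with i<j and classify each by sign(x_j-x_i) * sign(y_j-y_i).
  (1,2):dx=-6,dy=+10->D; (1,3):dx=+1,dy=+6->C; (1,4):dx=-7,dy=-1->C; (1,5):dx=-5,dy=+3->D
  (1,6):dx=-4,dy=+5->D; (1,7):dx=-3,dy=-4->C; (1,8):dx=-2,dy=+9->D; (2,3):dx=+7,dy=-4->D
  (2,4):dx=-1,dy=-11->C; (2,5):dx=+1,dy=-7->D; (2,6):dx=+2,dy=-5->D; (2,7):dx=+3,dy=-14->D
  (2,8):dx=+4,dy=-1->D; (3,4):dx=-8,dy=-7->C; (3,5):dx=-6,dy=-3->C; (3,6):dx=-5,dy=-1->C
  (3,7):dx=-4,dy=-10->C; (3,8):dx=-3,dy=+3->D; (4,5):dx=+2,dy=+4->C; (4,6):dx=+3,dy=+6->C
  (4,7):dx=+4,dy=-3->D; (4,8):dx=+5,dy=+10->C; (5,6):dx=+1,dy=+2->C; (5,7):dx=+2,dy=-7->D
  (5,8):dx=+3,dy=+6->C; (6,7):dx=+1,dy=-9->D; (6,8):dx=+2,dy=+4->C; (7,8):dx=+1,dy=+13->C
Step 2: C = 15, D = 13, total pairs = 28.
Step 3: tau = (C - D)/(n(n-1)/2) = (15 - 13)/28 = 0.071429.
Step 4: Exact two-sided p-value (enumerate n! = 40320 permutations of y under H0): p = 0.904861.
Step 5: alpha = 0.1. fail to reject H0.

tau_b = 0.0714 (C=15, D=13), p = 0.904861, fail to reject H0.


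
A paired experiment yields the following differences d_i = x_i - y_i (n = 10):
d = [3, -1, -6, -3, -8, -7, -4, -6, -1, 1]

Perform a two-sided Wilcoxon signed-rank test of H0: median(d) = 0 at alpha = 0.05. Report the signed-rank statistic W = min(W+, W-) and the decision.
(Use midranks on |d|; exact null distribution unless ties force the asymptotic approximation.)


Step 1: Drop any zero differences (none here) and take |d_i|.
|d| = [3, 1, 6, 3, 8, 7, 4, 6, 1, 1]
Step 2: Midrank |d_i| (ties get averaged ranks).
ranks: |3|->4.5, |1|->2, |6|->7.5, |3|->4.5, |8|->10, |7|->9, |4|->6, |6|->7.5, |1|->2, |1|->2
Step 3: Attach original signs; sum ranks with positive sign and with negative sign.
W+ = 4.5 + 2 = 6.5
W- = 2 + 7.5 + 4.5 + 10 + 9 + 6 + 7.5 + 2 = 48.5
(Check: W+ + W- = 55 should equal n(n+1)/2 = 55.)
Step 4: Test statistic W = min(W+, W-) = 6.5.
Step 5: Ties in |d|, so use the tie-corrected normal approximation.
        E[W] = n(n+1)/4 = 10*11/4 = 27.5.
        Tie groups: |d|=1 (t=3), |d|=3 (t=2), |d|=6 (t=2); sum(t^3 - t) = 36.
        Var[W] = n(n+1)(2n+1)/24 - sum(t^3-t)/48 = 2310/24 - 36/48 = 95.5.
        z = (W - E[W]) / sqrt(Var[W]) = (6.5 - 27.5) / 9.7724 = -2.1489.
        Two-sided p = 2*Phi(z) = 0.031642.
Step 6: alpha = 0.05. reject H0.

W+ = 6.5, W- = 48.5, W = min = 6.5, p = 0.031642, reject H0.


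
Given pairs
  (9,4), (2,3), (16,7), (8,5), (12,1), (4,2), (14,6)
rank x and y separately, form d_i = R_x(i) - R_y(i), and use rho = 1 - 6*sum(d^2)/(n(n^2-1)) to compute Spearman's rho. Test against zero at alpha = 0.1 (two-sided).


Step 1: Rank x and y separately (midranks; no ties here).
rank(x): 9->4, 2->1, 16->7, 8->3, 12->5, 4->2, 14->6
rank(y): 4->4, 3->3, 7->7, 5->5, 1->1, 2->2, 6->6
Step 2: d_i = R_x(i) - R_y(i); compute d_i^2.
  (4-4)^2=0, (1-3)^2=4, (7-7)^2=0, (3-5)^2=4, (5-1)^2=16, (2-2)^2=0, (6-6)^2=0
sum(d^2) = 24.
Step 3: rho = 1 - 6*24 / (7*(7^2 - 1)) = 1 - 144/336 = 0.571429.
Step 4: Under H0, t = rho * sqrt((n-2)/(1-rho^2)) = 1.5570 ~ t(5).
Step 5: Two-sided p-value from the t-distribution with 5 df = 0.180202.
Step 6: alpha = 0.1. fail to reject H0.

rho = 0.5714, p = 0.180202, fail to reject H0 at alpha = 0.1.


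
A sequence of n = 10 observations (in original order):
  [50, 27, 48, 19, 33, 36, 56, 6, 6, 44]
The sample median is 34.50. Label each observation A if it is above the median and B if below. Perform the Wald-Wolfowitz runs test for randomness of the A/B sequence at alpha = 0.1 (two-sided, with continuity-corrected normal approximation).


Step 1: Compute median = 34.50; label A = above, B = below.
Labels in order: ABABBAABBA  (n_A = 5, n_B = 5)
Step 2: Count runs R = 7.
Step 3: Under H0 (random ordering), E[R] = 2*n_A*n_B/(n_A+n_B) + 1 = 2*5*5/10 + 1 = 6.0000.
        Var[R] = 2*n_A*n_B*(2*n_A*n_B - n_A - n_B) / ((n_A+n_B)^2 * (n_A+n_B-1)) = 2000/900 = 2.2222.
        SD[R] = 1.4907.
Step 4: Continuity-corrected z = (R - 0.5 - E[R]) / SD[R] = (7 - 0.5 - 6.0000) / 1.4907 = 0.3354.
Step 5: Two-sided p-value via normal approximation = 2*(1 - Phi(|z|)) = 0.737316.
Step 6: alpha = 0.1. fail to reject H0.

R = 7, z = 0.3354, p = 0.737316, fail to reject H0.


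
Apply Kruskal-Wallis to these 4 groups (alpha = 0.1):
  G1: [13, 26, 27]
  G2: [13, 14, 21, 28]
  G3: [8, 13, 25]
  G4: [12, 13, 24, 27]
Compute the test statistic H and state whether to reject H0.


Step 1: Combine all N = 14 observations and assign midranks.
sorted (value, group, rank): (8,G3,1), (12,G4,2), (13,G1,4.5), (13,G2,4.5), (13,G3,4.5), (13,G4,4.5), (14,G2,7), (21,G2,8), (24,G4,9), (25,G3,10), (26,G1,11), (27,G1,12.5), (27,G4,12.5), (28,G2,14)
Step 2: Sum ranks within each group.
R_1 = 28 (n_1 = 3)
R_2 = 33.5 (n_2 = 4)
R_3 = 15.5 (n_3 = 3)
R_4 = 28 (n_4 = 4)
Step 3: H = 12/(N(N+1)) * sum(R_i^2/n_i) - 3(N+1)
     = 12/(14*15) * (28^2/3 + 33.5^2/4 + 15.5^2/3 + 28^2/4) - 3*15
     = 0.057143 * 817.979 - 45
     = 1.741667.
Step 4: Ties present; correction factor C = 1 - 66/(14^3 - 14) = 0.975824. Corrected H = 1.741667 / 0.975824 = 1.784816.
Step 5: Under H0, H ~ chi^2(3); p-value = 0.618245.
Step 6: alpha = 0.1. fail to reject H0.

H = 1.7848, df = 3, p = 0.618245, fail to reject H0.


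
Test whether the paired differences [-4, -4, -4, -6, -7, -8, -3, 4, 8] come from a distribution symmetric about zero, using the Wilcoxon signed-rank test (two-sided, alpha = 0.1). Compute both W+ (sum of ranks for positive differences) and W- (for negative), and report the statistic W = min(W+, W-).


Step 1: Drop any zero differences (none here) and take |d_i|.
|d| = [4, 4, 4, 6, 7, 8, 3, 4, 8]
Step 2: Midrank |d_i| (ties get averaged ranks).
ranks: |4|->3.5, |4|->3.5, |4|->3.5, |6|->6, |7|->7, |8|->8.5, |3|->1, |4|->3.5, |8|->8.5
Step 3: Attach original signs; sum ranks with positive sign and with negative sign.
W+ = 3.5 + 8.5 = 12
W- = 3.5 + 3.5 + 3.5 + 6 + 7 + 8.5 + 1 = 33
(Check: W+ + W- = 45 should equal n(n+1)/2 = 45.)
Step 4: Test statistic W = min(W+, W-) = 12.
Step 5: Ties in |d|, so use the tie-corrected normal approximation.
        E[W] = n(n+1)/4 = 9*10/4 = 22.5.
        Tie groups: |d|=4 (t=4), |d|=8 (t=2); sum(t^3 - t) = 66.
        Var[W] = n(n+1)(2n+1)/24 - sum(t^3-t)/48 = 1710/24 - 66/48 = 69.875.
        z = (W - E[W]) / sqrt(Var[W]) = (12 - 22.5) / 8.3591 = -1.2561.
        Two-sided p = 2*Phi(z) = 0.209075.
Step 6: alpha = 0.1. fail to reject H0.

W+ = 12, W- = 33, W = min = 12, p = 0.209075, fail to reject H0.


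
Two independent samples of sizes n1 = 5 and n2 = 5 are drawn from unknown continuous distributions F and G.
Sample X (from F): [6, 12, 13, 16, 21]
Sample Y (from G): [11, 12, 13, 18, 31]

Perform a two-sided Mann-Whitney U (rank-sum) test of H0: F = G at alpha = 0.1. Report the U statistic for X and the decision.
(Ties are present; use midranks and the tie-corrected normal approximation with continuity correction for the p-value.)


Step 1: Combine and sort all 10 observations; assign midranks.
sorted (value, group): (6,X), (11,Y), (12,X), (12,Y), (13,X), (13,Y), (16,X), (18,Y), (21,X), (31,Y)
ranks: 6->1, 11->2, 12->3.5, 12->3.5, 13->5.5, 13->5.5, 16->7, 18->8, 21->9, 31->10
Step 2: Rank sum for X: R1 = 1 + 3.5 + 5.5 + 7 + 9 = 26.
Step 3: U_X = R1 - n1(n1+1)/2 = 26 - 5*6/2 = 26 - 15 = 11.
       U_Y = n1*n2 - U_X = 25 - 11 = 14.
Step 4: Ties are present, so use the tie-corrected normal approximation (with continuity correction) for the p-value.
Step 5: p-value = 0.833534; compare to alpha = 0.1. fail to reject H0.

U_X = 11, p = 0.833534, fail to reject H0 at alpha = 0.1.


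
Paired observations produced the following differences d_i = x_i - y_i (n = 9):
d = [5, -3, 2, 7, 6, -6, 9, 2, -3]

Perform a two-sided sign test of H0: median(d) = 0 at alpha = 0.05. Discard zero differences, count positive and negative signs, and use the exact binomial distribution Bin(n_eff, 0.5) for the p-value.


Step 1: Discard zero differences. Original n = 9; n_eff = number of nonzero differences = 9.
Nonzero differences (with sign): +5, -3, +2, +7, +6, -6, +9, +2, -3
Step 2: Count signs: positive = 6, negative = 3.
Step 3: Under H0: P(positive) = 0.5, so the number of positives S ~ Bin(9, 0.5).
Step 4: Two-sided exact p-value = sum of Bin(9,0.5) probabilities at or below the observed probability = 0.507812.
Step 5: alpha = 0.05. fail to reject H0.

n_eff = 9, pos = 6, neg = 3, p = 0.507812, fail to reject H0.


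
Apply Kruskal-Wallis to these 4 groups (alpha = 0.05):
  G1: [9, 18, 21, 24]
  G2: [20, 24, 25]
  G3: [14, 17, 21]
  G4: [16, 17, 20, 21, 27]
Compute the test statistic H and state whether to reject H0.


Step 1: Combine all N = 15 observations and assign midranks.
sorted (value, group, rank): (9,G1,1), (14,G3,2), (16,G4,3), (17,G3,4.5), (17,G4,4.5), (18,G1,6), (20,G2,7.5), (20,G4,7.5), (21,G1,10), (21,G3,10), (21,G4,10), (24,G1,12.5), (24,G2,12.5), (25,G2,14), (27,G4,15)
Step 2: Sum ranks within each group.
R_1 = 29.5 (n_1 = 4)
R_2 = 34 (n_2 = 3)
R_3 = 16.5 (n_3 = 3)
R_4 = 40 (n_4 = 5)
Step 3: H = 12/(N(N+1)) * sum(R_i^2/n_i) - 3(N+1)
     = 12/(15*16) * (29.5^2/4 + 34^2/3 + 16.5^2/3 + 40^2/5) - 3*16
     = 0.050000 * 1013.65 - 48
     = 2.682292.
Step 4: Ties present; correction factor C = 1 - 42/(15^3 - 15) = 0.987500. Corrected H = 2.682292 / 0.987500 = 2.716245.
Step 5: Under H0, H ~ chi^2(3); p-value = 0.437474.
Step 6: alpha = 0.05. fail to reject H0.

H = 2.7162, df = 3, p = 0.437474, fail to reject H0.


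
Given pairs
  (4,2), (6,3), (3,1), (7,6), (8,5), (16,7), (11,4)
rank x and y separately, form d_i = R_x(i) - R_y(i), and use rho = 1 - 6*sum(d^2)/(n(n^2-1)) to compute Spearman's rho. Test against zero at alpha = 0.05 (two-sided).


Step 1: Rank x and y separately (midranks; no ties here).
rank(x): 4->2, 6->3, 3->1, 7->4, 8->5, 16->7, 11->6
rank(y): 2->2, 3->3, 1->1, 6->6, 5->5, 7->7, 4->4
Step 2: d_i = R_x(i) - R_y(i); compute d_i^2.
  (2-2)^2=0, (3-3)^2=0, (1-1)^2=0, (4-6)^2=4, (5-5)^2=0, (7-7)^2=0, (6-4)^2=4
sum(d^2) = 8.
Step 3: rho = 1 - 6*8 / (7*(7^2 - 1)) = 1 - 48/336 = 0.857143.
Step 4: Under H0, t = rho * sqrt((n-2)/(1-rho^2)) = 3.7210 ~ t(5).
Step 5: Two-sided p-value from the t-distribution with 5 df = 0.013697.
Step 6: alpha = 0.05. reject H0.

rho = 0.8571, p = 0.013697, reject H0 at alpha = 0.05.


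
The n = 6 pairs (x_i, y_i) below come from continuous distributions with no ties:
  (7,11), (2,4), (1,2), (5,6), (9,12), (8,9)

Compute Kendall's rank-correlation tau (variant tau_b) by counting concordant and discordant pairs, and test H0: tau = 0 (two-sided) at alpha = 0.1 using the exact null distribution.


Step 1: Enumerate the 15 unordered pairs (i,j) with i<j and classify each by sign(x_j-x_i) * sign(y_j-y_i).
  (1,2):dx=-5,dy=-7->C; (1,3):dx=-6,dy=-9->C; (1,4):dx=-2,dy=-5->C; (1,5):dx=+2,dy=+1->C
  (1,6):dx=+1,dy=-2->D; (2,3):dx=-1,dy=-2->C; (2,4):dx=+3,dy=+2->C; (2,5):dx=+7,dy=+8->C
  (2,6):dx=+6,dy=+5->C; (3,4):dx=+4,dy=+4->C; (3,5):dx=+8,dy=+10->C; (3,6):dx=+7,dy=+7->C
  (4,5):dx=+4,dy=+6->C; (4,6):dx=+3,dy=+3->C; (5,6):dx=-1,dy=-3->C
Step 2: C = 14, D = 1, total pairs = 15.
Step 3: tau = (C - D)/(n(n-1)/2) = (14 - 1)/15 = 0.866667.
Step 4: Exact two-sided p-value (enumerate n! = 720 permutations of y under H0): p = 0.016667.
Step 5: alpha = 0.1. reject H0.

tau_b = 0.8667 (C=14, D=1), p = 0.016667, reject H0.


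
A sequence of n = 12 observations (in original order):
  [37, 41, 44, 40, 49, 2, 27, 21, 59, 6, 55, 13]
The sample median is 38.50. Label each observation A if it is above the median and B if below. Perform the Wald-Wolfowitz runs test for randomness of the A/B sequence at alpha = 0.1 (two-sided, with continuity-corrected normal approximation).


Step 1: Compute median = 38.50; label A = above, B = below.
Labels in order: BAAAABBBABAB  (n_A = 6, n_B = 6)
Step 2: Count runs R = 7.
Step 3: Under H0 (random ordering), E[R] = 2*n_A*n_B/(n_A+n_B) + 1 = 2*6*6/12 + 1 = 7.0000.
        Var[R] = 2*n_A*n_B*(2*n_A*n_B - n_A - n_B) / ((n_A+n_B)^2 * (n_A+n_B-1)) = 4320/1584 = 2.7273.
        SD[R] = 1.6514.
Step 4: R = E[R], so z = 0 with no continuity correction.
Step 5: Two-sided p-value via normal approximation = 2*(1 - Phi(|z|)) = 1.000000.
Step 6: alpha = 0.1. fail to reject H0.

R = 7, z = 0.0000, p = 1.000000, fail to reject H0.


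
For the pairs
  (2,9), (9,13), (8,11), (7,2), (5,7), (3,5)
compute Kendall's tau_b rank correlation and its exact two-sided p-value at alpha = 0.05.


Step 1: Enumerate the 15 unordered pairs (i,j) with i<j and classify each by sign(x_j-x_i) * sign(y_j-y_i).
  (1,2):dx=+7,dy=+4->C; (1,3):dx=+6,dy=+2->C; (1,4):dx=+5,dy=-7->D; (1,5):dx=+3,dy=-2->D
  (1,6):dx=+1,dy=-4->D; (2,3):dx=-1,dy=-2->C; (2,4):dx=-2,dy=-11->C; (2,5):dx=-4,dy=-6->C
  (2,6):dx=-6,dy=-8->C; (3,4):dx=-1,dy=-9->C; (3,5):dx=-3,dy=-4->C; (3,6):dx=-5,dy=-6->C
  (4,5):dx=-2,dy=+5->D; (4,6):dx=-4,dy=+3->D; (5,6):dx=-2,dy=-2->C
Step 2: C = 10, D = 5, total pairs = 15.
Step 3: tau = (C - D)/(n(n-1)/2) = (10 - 5)/15 = 0.333333.
Step 4: Exact two-sided p-value (enumerate n! = 720 permutations of y under H0): p = 0.469444.
Step 5: alpha = 0.05. fail to reject H0.

tau_b = 0.3333 (C=10, D=5), p = 0.469444, fail to reject H0.


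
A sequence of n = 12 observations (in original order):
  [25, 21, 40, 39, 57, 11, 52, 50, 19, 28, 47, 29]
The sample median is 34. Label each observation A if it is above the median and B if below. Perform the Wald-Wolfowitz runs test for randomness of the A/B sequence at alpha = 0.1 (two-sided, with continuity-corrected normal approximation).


Step 1: Compute median = 34; label A = above, B = below.
Labels in order: BBAAABAABBAB  (n_A = 6, n_B = 6)
Step 2: Count runs R = 7.
Step 3: Under H0 (random ordering), E[R] = 2*n_A*n_B/(n_A+n_B) + 1 = 2*6*6/12 + 1 = 7.0000.
        Var[R] = 2*n_A*n_B*(2*n_A*n_B - n_A - n_B) / ((n_A+n_B)^2 * (n_A+n_B-1)) = 4320/1584 = 2.7273.
        SD[R] = 1.6514.
Step 4: R = E[R], so z = 0 with no continuity correction.
Step 5: Two-sided p-value via normal approximation = 2*(1 - Phi(|z|)) = 1.000000.
Step 6: alpha = 0.1. fail to reject H0.

R = 7, z = 0.0000, p = 1.000000, fail to reject H0.


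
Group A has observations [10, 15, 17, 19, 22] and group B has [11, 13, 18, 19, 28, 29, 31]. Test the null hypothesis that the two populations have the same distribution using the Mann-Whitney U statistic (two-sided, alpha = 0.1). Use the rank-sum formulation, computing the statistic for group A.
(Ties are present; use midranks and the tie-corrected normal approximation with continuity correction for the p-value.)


Step 1: Combine and sort all 12 observations; assign midranks.
sorted (value, group): (10,X), (11,Y), (13,Y), (15,X), (17,X), (18,Y), (19,X), (19,Y), (22,X), (28,Y), (29,Y), (31,Y)
ranks: 10->1, 11->2, 13->3, 15->4, 17->5, 18->6, 19->7.5, 19->7.5, 22->9, 28->10, 29->11, 31->12
Step 2: Rank sum for X: R1 = 1 + 4 + 5 + 7.5 + 9 = 26.5.
Step 3: U_X = R1 - n1(n1+1)/2 = 26.5 - 5*6/2 = 26.5 - 15 = 11.5.
       U_Y = n1*n2 - U_X = 35 - 11.5 = 23.5.
Step 4: Ties are present, so use the tie-corrected normal approximation (with continuity correction) for the p-value.
Step 5: p-value = 0.370914; compare to alpha = 0.1. fail to reject H0.

U_X = 11.5, p = 0.370914, fail to reject H0 at alpha = 0.1.


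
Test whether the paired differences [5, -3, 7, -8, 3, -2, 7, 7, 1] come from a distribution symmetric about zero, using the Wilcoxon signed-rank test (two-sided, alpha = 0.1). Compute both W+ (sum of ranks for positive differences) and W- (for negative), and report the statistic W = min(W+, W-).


Step 1: Drop any zero differences (none here) and take |d_i|.
|d| = [5, 3, 7, 8, 3, 2, 7, 7, 1]
Step 2: Midrank |d_i| (ties get averaged ranks).
ranks: |5|->5, |3|->3.5, |7|->7, |8|->9, |3|->3.5, |2|->2, |7|->7, |7|->7, |1|->1
Step 3: Attach original signs; sum ranks with positive sign and with negative sign.
W+ = 5 + 7 + 3.5 + 7 + 7 + 1 = 30.5
W- = 3.5 + 9 + 2 = 14.5
(Check: W+ + W- = 45 should equal n(n+1)/2 = 45.)
Step 4: Test statistic W = min(W+, W-) = 14.5.
Step 5: Ties in |d|, so use the tie-corrected normal approximation.
        E[W] = n(n+1)/4 = 9*10/4 = 22.5.
        Tie groups: |d|=3 (t=2), |d|=7 (t=3); sum(t^3 - t) = 30.
        Var[W] = n(n+1)(2n+1)/24 - sum(t^3-t)/48 = 1710/24 - 30/48 = 70.625.
        z = (W - E[W]) / sqrt(Var[W]) = (14.5 - 22.5) / 8.4039 = -0.9519.
        Two-sided p = 2*Phi(z) = 0.341126.
Step 6: alpha = 0.1. fail to reject H0.

W+ = 30.5, W- = 14.5, W = min = 14.5, p = 0.341126, fail to reject H0.


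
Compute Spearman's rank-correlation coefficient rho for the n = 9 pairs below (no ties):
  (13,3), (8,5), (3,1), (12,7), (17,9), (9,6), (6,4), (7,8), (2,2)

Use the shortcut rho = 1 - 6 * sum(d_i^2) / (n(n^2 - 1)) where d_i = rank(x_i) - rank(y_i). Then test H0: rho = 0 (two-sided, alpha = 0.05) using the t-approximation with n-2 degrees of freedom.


Step 1: Rank x and y separately (midranks; no ties here).
rank(x): 13->8, 8->5, 3->2, 12->7, 17->9, 9->6, 6->3, 7->4, 2->1
rank(y): 3->3, 5->5, 1->1, 7->7, 9->9, 6->6, 4->4, 8->8, 2->2
Step 2: d_i = R_x(i) - R_y(i); compute d_i^2.
  (8-3)^2=25, (5-5)^2=0, (2-1)^2=1, (7-7)^2=0, (9-9)^2=0, (6-6)^2=0, (3-4)^2=1, (4-8)^2=16, (1-2)^2=1
sum(d^2) = 44.
Step 3: rho = 1 - 6*44 / (9*(9^2 - 1)) = 1 - 264/720 = 0.633333.
Step 4: Under H0, t = rho * sqrt((n-2)/(1-rho^2)) = 2.1653 ~ t(7).
Step 5: Two-sided p-value from the t-distribution with 7 df = 0.067086.
Step 6: alpha = 0.05. fail to reject H0.

rho = 0.6333, p = 0.067086, fail to reject H0 at alpha = 0.05.


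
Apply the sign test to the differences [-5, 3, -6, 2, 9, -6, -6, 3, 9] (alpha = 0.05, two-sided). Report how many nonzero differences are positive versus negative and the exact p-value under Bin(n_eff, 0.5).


Step 1: Discard zero differences. Original n = 9; n_eff = number of nonzero differences = 9.
Nonzero differences (with sign): -5, +3, -6, +2, +9, -6, -6, +3, +9
Step 2: Count signs: positive = 5, negative = 4.
Step 3: Under H0: P(positive) = 0.5, so the number of positives S ~ Bin(9, 0.5).
Step 4: Two-sided exact p-value = sum of Bin(9,0.5) probabilities at or below the observed probability = 1.000000.
Step 5: alpha = 0.05. fail to reject H0.

n_eff = 9, pos = 5, neg = 4, p = 1.000000, fail to reject H0.


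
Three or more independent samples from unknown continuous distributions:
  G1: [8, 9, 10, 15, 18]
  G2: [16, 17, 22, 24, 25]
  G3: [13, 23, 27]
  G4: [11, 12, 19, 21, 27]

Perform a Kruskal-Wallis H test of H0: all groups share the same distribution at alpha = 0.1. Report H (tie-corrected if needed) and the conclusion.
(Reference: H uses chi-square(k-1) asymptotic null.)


Step 1: Combine all N = 18 observations and assign midranks.
sorted (value, group, rank): (8,G1,1), (9,G1,2), (10,G1,3), (11,G4,4), (12,G4,5), (13,G3,6), (15,G1,7), (16,G2,8), (17,G2,9), (18,G1,10), (19,G4,11), (21,G4,12), (22,G2,13), (23,G3,14), (24,G2,15), (25,G2,16), (27,G3,17.5), (27,G4,17.5)
Step 2: Sum ranks within each group.
R_1 = 23 (n_1 = 5)
R_2 = 61 (n_2 = 5)
R_3 = 37.5 (n_3 = 3)
R_4 = 49.5 (n_4 = 5)
Step 3: H = 12/(N(N+1)) * sum(R_i^2/n_i) - 3(N+1)
     = 12/(18*19) * (23^2/5 + 61^2/5 + 37.5^2/3 + 49.5^2/5) - 3*19
     = 0.035088 * 1808.8 - 57
     = 6.466667.
Step 4: Ties present; correction factor C = 1 - 6/(18^3 - 18) = 0.998968. Corrected H = 6.466667 / 0.998968 = 6.473347.
Step 5: Under H0, H ~ chi^2(3); p-value = 0.090720.
Step 6: alpha = 0.1. reject H0.

H = 6.4733, df = 3, p = 0.090720, reject H0.


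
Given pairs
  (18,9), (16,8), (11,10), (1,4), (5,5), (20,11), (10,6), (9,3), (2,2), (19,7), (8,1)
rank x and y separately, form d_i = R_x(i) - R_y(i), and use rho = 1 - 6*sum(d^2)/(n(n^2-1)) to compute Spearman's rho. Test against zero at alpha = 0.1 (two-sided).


Step 1: Rank x and y separately (midranks; no ties here).
rank(x): 18->9, 16->8, 11->7, 1->1, 5->3, 20->11, 10->6, 9->5, 2->2, 19->10, 8->4
rank(y): 9->9, 8->8, 10->10, 4->4, 5->5, 11->11, 6->6, 3->3, 2->2, 7->7, 1->1
Step 2: d_i = R_x(i) - R_y(i); compute d_i^2.
  (9-9)^2=0, (8-8)^2=0, (7-10)^2=9, (1-4)^2=9, (3-5)^2=4, (11-11)^2=0, (6-6)^2=0, (5-3)^2=4, (2-2)^2=0, (10-7)^2=9, (4-1)^2=9
sum(d^2) = 44.
Step 3: rho = 1 - 6*44 / (11*(11^2 - 1)) = 1 - 264/1320 = 0.800000.
Step 4: Under H0, t = rho * sqrt((n-2)/(1-rho^2)) = 4.0000 ~ t(9).
Step 5: Two-sided p-value from the t-distribution with 9 df = 0.003110.
Step 6: alpha = 0.1. reject H0.

rho = 0.8000, p = 0.003110, reject H0 at alpha = 0.1.


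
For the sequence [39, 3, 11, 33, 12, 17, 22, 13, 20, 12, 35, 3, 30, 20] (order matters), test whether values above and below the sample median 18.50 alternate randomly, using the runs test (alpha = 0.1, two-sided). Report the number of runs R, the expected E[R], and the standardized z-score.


Step 1: Compute median = 18.50; label A = above, B = below.
Labels in order: ABBABBABABABAA  (n_A = 7, n_B = 7)
Step 2: Count runs R = 11.
Step 3: Under H0 (random ordering), E[R] = 2*n_A*n_B/(n_A+n_B) + 1 = 2*7*7/14 + 1 = 8.0000.
        Var[R] = 2*n_A*n_B*(2*n_A*n_B - n_A - n_B) / ((n_A+n_B)^2 * (n_A+n_B-1)) = 8232/2548 = 3.2308.
        SD[R] = 1.7974.
Step 4: Continuity-corrected z = (R - 0.5 - E[R]) / SD[R] = (11 - 0.5 - 8.0000) / 1.7974 = 1.3909.
Step 5: Two-sided p-value via normal approximation = 2*(1 - Phi(|z|)) = 0.164264.
Step 6: alpha = 0.1. fail to reject H0.

R = 11, z = 1.3909, p = 0.164264, fail to reject H0.


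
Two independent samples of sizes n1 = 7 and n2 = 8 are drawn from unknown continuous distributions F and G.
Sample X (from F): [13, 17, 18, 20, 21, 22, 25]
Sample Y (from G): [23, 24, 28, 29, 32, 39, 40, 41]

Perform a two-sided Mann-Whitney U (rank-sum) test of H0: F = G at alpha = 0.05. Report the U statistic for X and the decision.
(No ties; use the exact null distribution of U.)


Step 1: Combine and sort all 15 observations; assign midranks.
sorted (value, group): (13,X), (17,X), (18,X), (20,X), (21,X), (22,X), (23,Y), (24,Y), (25,X), (28,Y), (29,Y), (32,Y), (39,Y), (40,Y), (41,Y)
ranks: 13->1, 17->2, 18->3, 20->4, 21->5, 22->6, 23->7, 24->8, 25->9, 28->10, 29->11, 32->12, 39->13, 40->14, 41->15
Step 2: Rank sum for X: R1 = 1 + 2 + 3 + 4 + 5 + 6 + 9 = 30.
Step 3: U_X = R1 - n1(n1+1)/2 = 30 - 7*8/2 = 30 - 28 = 2.
       U_Y = n1*n2 - U_X = 56 - 2 = 54.
Step 4: No ties, so the exact null distribution of U (based on enumerating the C(15,7) = 6435 equally likely rank assignments) gives the two-sided p-value.
Step 5: p-value = 0.001243; compare to alpha = 0.05. reject H0.

U_X = 2, p = 0.001243, reject H0 at alpha = 0.05.


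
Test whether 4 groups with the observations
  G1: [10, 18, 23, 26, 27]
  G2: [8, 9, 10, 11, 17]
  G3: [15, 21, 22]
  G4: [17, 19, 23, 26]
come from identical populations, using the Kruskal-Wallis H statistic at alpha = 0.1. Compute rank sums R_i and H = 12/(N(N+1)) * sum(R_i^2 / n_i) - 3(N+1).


Step 1: Combine all N = 17 observations and assign midranks.
sorted (value, group, rank): (8,G2,1), (9,G2,2), (10,G1,3.5), (10,G2,3.5), (11,G2,5), (15,G3,6), (17,G2,7.5), (17,G4,7.5), (18,G1,9), (19,G4,10), (21,G3,11), (22,G3,12), (23,G1,13.5), (23,G4,13.5), (26,G1,15.5), (26,G4,15.5), (27,G1,17)
Step 2: Sum ranks within each group.
R_1 = 58.5 (n_1 = 5)
R_2 = 19 (n_2 = 5)
R_3 = 29 (n_3 = 3)
R_4 = 46.5 (n_4 = 4)
Step 3: H = 12/(N(N+1)) * sum(R_i^2/n_i) - 3(N+1)
     = 12/(17*18) * (58.5^2/5 + 19^2/5 + 29^2/3 + 46.5^2/4) - 3*18
     = 0.039216 * 1577.55 - 54
     = 7.864542.
Step 4: Ties present; correction factor C = 1 - 24/(17^3 - 17) = 0.995098. Corrected H = 7.864542 / 0.995098 = 7.903284.
Step 5: Under H0, H ~ chi^2(3); p-value = 0.048053.
Step 6: alpha = 0.1. reject H0.

H = 7.9033, df = 3, p = 0.048053, reject H0.
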